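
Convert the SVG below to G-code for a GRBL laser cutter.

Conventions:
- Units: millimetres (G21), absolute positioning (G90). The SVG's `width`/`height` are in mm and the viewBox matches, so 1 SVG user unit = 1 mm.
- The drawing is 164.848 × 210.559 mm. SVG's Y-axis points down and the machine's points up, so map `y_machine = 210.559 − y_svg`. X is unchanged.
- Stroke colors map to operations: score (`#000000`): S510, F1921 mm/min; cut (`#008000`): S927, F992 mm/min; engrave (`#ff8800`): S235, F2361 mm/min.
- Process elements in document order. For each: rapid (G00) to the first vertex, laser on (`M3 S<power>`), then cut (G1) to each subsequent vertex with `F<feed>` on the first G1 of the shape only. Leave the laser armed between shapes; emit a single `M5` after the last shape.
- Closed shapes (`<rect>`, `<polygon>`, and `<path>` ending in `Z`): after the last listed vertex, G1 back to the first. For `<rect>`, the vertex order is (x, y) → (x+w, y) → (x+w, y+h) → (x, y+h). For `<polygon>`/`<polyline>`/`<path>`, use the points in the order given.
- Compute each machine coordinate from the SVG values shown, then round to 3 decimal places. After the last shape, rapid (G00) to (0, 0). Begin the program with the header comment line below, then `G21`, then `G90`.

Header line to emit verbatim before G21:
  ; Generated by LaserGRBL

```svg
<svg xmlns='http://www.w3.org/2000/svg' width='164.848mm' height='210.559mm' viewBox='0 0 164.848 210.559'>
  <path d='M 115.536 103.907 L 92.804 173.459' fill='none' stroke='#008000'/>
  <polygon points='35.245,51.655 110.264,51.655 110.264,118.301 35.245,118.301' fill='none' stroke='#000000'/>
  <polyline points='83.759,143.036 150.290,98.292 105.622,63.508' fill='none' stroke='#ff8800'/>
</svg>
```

viewBox `0 0 164.848 210.559` with mm width/height → 1 unit = 1 mm. Flip: y_m = 210.559 − y_svg.

**Shape 1** — `<path>` line segment, stroke `#008000` → cut (S927, F992). Machine vertices: (115.536,106.652) → (92.804,37.100). Open path.

**Shape 2** — `<polygon>` rectangle, stroke `#000000` → score (S510, F1921). Machine vertices: (35.245,158.904) → (110.264,158.904) → (110.264,92.258) → (35.245,92.258) → (35.245,158.904). Closed: final G1 returns to the first vertex.

**Shape 3** — `<polyline>` open polyline, stroke `#ff8800` → engrave (S235, F2361). Machine vertices: (83.759,67.523) → (150.290,112.267) → (105.622,147.051). Open path.

; Generated by LaserGRBL
G21
G90
G00 X115.536 Y106.652
M3 S927
G1 X92.804 Y37.100 F992
G00 X35.245 Y158.904
M3 S510
G1 X110.264 Y158.904 F1921
G1 X110.264 Y92.258
G1 X35.245 Y92.258
G1 X35.245 Y158.904
G00 X83.759 Y67.523
M3 S235
G1 X150.290 Y112.267 F2361
G1 X105.622 Y147.051
M5
G00 X0.000 Y0.000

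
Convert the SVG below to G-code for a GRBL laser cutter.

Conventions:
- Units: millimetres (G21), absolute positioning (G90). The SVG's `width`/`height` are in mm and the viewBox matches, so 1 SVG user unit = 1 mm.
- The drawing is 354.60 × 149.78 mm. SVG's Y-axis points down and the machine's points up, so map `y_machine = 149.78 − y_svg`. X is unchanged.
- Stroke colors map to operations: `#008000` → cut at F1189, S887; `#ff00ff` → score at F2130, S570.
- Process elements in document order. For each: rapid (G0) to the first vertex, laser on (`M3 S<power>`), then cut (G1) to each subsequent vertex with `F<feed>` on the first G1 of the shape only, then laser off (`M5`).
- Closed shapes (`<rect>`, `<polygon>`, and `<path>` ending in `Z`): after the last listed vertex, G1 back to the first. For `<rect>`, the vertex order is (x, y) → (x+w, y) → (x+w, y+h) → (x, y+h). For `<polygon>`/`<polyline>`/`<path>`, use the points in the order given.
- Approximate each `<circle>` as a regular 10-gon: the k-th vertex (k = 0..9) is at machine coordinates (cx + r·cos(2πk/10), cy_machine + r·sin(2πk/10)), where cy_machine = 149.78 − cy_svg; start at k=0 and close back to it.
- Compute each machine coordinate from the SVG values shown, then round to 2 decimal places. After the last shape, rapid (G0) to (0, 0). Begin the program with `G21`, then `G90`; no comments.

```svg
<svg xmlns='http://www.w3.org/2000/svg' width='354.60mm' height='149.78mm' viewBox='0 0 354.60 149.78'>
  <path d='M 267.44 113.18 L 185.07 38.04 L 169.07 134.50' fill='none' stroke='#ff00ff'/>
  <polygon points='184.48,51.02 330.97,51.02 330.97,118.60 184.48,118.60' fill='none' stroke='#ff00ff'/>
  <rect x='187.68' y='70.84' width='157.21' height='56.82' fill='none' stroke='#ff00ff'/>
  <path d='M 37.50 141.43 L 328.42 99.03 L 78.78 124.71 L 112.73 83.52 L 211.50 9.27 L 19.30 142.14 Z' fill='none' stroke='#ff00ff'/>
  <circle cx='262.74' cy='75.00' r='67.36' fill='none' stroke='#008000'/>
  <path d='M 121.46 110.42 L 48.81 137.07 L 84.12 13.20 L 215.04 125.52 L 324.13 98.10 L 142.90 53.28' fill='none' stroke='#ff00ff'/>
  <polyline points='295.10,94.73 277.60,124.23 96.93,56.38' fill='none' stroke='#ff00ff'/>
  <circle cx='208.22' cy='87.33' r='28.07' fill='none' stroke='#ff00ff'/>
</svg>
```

1 u = 1 mm; y_m = 149.78 − y.

[1] `<path>` open polyline, #ff00ff→score S570 F2130: (267.44,36.60) → (185.07,111.74) → (169.07,15.28)

[2] `<polygon>` rectangle, #ff00ff→score S570 F2130: (184.48,98.76) → (330.97,98.76) → (330.97,31.18) → (184.48,31.18) → (184.48,98.76) (closed)

[3] `<rect>` rectangle, #ff00ff→score S570 F2130: (187.68,78.94) → (344.89,78.94) → (344.89,22.12) → (187.68,22.12) → (187.68,78.94) (closed)

[4] `<path>` closed polygon, #ff00ff→score S570 F2130: (37.50,8.35) → (328.42,50.75) → (78.78,25.07) → (112.73,66.26) → (211.50,140.51) → (19.30,7.64) → (37.50,8.35) (closed)

[5] `<circle>` circle, #008000→cut S887 F1189: (330.10,74.78) → (317.24,114.37) → (283.56,138.84) → (241.92,138.84) → (208.24,114.37) → (195.38,74.78) → (208.24,35.19) → (241.92,10.72) → (283.56,10.72) → (317.24,35.19) → (330.10,74.78) (closed)

[6] `<path>` open polyline, #ff00ff→score S570 F2130: (121.46,39.36) → (48.81,12.71) → (84.12,136.58) → (215.04,24.26) → (324.13,51.68) → (142.90,96.50)

[7] `<polyline>` open polyline, #ff00ff→score S570 F2130: (295.10,55.05) → (277.60,25.55) → (96.93,93.40)

[8] `<circle>` circle, #ff00ff→score S570 F2130: (236.29,62.45) → (230.93,78.95) → (216.89,89.15) → (199.55,89.15) → (185.51,78.95) → (180.15,62.45) → (185.51,45.95) → (199.55,35.75) → (216.89,35.75) → (230.93,45.95) → (236.29,62.45) (closed)

G21
G90
G0 X267.44 Y36.60
M3 S570
G1 X185.07 Y111.74 F2130
G1 X169.07 Y15.28
M5
G0 X184.48 Y98.76
M3 S570
G1 X330.97 Y98.76 F2130
G1 X330.97 Y31.18
G1 X184.48 Y31.18
G1 X184.48 Y98.76
M5
G0 X187.68 Y78.94
M3 S570
G1 X344.89 Y78.94 F2130
G1 X344.89 Y22.12
G1 X187.68 Y22.12
G1 X187.68 Y78.94
M5
G0 X37.50 Y8.35
M3 S570
G1 X328.42 Y50.75 F2130
G1 X78.78 Y25.07
G1 X112.73 Y66.26
G1 X211.50 Y140.51
G1 X19.30 Y7.64
G1 X37.50 Y8.35
M5
G0 X330.10 Y74.78
M3 S887
G1 X317.24 Y114.37 F1189
G1 X283.56 Y138.84
G1 X241.92 Y138.84
G1 X208.24 Y114.37
G1 X195.38 Y74.78
G1 X208.24 Y35.19
G1 X241.92 Y10.72
G1 X283.56 Y10.72
G1 X317.24 Y35.19
G1 X330.10 Y74.78
M5
G0 X121.46 Y39.36
M3 S570
G1 X48.81 Y12.71 F2130
G1 X84.12 Y136.58
G1 X215.04 Y24.26
G1 X324.13 Y51.68
G1 X142.90 Y96.50
M5
G0 X295.10 Y55.05
M3 S570
G1 X277.60 Y25.55 F2130
G1 X96.93 Y93.40
M5
G0 X236.29 Y62.45
M3 S570
G1 X230.93 Y78.95 F2130
G1 X216.89 Y89.15
G1 X199.55 Y89.15
G1 X185.51 Y78.95
G1 X180.15 Y62.45
G1 X185.51 Y45.95
G1 X199.55 Y35.75
G1 X216.89 Y35.75
G1 X230.93 Y45.95
G1 X236.29 Y62.45
M5
G0 X0.00 Y0.00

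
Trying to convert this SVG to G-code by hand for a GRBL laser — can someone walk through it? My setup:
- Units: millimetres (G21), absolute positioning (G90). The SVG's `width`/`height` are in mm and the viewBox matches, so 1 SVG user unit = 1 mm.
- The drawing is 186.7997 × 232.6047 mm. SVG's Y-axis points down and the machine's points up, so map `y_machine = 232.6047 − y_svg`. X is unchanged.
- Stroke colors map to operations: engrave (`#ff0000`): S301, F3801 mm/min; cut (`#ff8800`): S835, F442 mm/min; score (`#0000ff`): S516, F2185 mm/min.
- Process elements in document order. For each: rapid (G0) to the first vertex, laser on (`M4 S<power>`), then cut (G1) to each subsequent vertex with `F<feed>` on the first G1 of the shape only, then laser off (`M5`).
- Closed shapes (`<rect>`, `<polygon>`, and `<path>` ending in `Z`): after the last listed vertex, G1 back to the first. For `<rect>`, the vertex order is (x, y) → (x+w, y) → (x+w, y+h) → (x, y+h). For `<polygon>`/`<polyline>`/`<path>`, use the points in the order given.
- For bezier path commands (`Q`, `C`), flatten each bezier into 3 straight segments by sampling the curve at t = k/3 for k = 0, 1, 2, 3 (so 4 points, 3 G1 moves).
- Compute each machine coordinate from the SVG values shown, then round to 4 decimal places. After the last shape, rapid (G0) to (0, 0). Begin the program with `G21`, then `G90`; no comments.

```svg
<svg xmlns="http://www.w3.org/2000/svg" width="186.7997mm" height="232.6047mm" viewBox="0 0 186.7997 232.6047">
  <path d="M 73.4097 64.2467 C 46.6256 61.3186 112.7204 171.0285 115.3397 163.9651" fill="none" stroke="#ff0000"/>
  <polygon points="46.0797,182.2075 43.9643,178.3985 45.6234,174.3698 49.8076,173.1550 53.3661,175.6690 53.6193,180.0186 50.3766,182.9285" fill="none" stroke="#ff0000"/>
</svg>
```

G21
G90
G0 X73.4097 Y168.3580
M4 S301
G1 X71.7943 Y142.2368 F3801
G1 X97.3528 Y92.0039
G1 X115.3397 Y68.6396
M5
G0 X46.0797 Y50.3972
M4 S301
G1 X43.9643 Y54.2062 F3801
G1 X45.6234 Y58.2349
G1 X49.8076 Y59.4497
G1 X53.3661 Y56.9357
G1 X53.6193 Y52.5861
G1 X50.3766 Y49.6762
G1 X46.0797 Y50.3972
M5
G0 X0.0000 Y0.0000

1 u = 1 mm; y_m = 232.6047 − y.

[1] `<path>` cubic bezier, #ff0000→engrave S301 F3801: (73.4097,168.3580) → (71.7943,142.2368) → (97.3528,92.0039) → (115.3397,68.6396)

[2] `<polygon>` regular polygon, #ff0000→engrave S301 F3801: (46.0797,50.3972) → (43.9643,54.2062) → (45.6234,58.2349) → (49.8076,59.4497) → (53.3661,56.9357) → (53.6193,52.5861) → (50.3766,49.6762) → (46.0797,50.3972) (closed)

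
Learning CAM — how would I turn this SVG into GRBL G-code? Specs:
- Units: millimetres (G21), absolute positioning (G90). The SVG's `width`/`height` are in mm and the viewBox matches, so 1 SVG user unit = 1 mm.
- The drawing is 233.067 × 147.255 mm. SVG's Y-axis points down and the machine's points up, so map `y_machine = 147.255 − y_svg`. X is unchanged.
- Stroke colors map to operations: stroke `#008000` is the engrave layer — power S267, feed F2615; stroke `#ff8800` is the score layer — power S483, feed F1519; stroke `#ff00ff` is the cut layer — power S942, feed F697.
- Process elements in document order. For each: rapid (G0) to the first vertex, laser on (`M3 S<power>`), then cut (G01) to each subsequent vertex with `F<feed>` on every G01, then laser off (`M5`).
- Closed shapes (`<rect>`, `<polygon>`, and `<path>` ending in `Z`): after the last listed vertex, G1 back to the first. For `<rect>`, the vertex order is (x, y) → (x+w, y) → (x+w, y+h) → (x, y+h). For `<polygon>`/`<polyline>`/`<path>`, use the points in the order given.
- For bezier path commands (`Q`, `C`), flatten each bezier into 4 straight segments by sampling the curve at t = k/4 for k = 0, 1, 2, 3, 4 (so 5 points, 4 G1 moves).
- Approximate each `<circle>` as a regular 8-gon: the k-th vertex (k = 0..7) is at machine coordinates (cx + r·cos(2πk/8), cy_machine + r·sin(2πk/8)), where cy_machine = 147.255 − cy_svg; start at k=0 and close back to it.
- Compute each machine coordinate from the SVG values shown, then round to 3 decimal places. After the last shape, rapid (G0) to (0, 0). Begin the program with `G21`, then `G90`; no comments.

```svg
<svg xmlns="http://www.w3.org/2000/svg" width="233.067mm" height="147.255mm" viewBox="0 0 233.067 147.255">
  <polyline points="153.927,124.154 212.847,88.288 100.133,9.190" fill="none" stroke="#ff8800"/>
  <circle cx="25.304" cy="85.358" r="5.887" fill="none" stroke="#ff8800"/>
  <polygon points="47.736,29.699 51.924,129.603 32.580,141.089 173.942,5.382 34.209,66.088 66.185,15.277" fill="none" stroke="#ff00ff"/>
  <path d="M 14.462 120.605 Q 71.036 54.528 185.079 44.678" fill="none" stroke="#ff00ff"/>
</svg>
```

G21
G90
G0 X153.927 Y23.101
M3 S483
G01 X212.847 Y58.967 F1519
G01 X100.133 Y138.065 F1519
M5
G0 X31.191 Y61.897
M3 S483
G01 X29.467 Y66.060 F1519
G01 X25.304 Y67.784 F1519
G01 X21.141 Y66.060 F1519
G01 X19.417 Y61.897 F1519
G01 X21.141 Y57.734 F1519
G01 X25.304 Y56.010 F1519
G01 X29.467 Y57.734 F1519
G01 X31.191 Y61.897 F1519
M5
G0 X47.736 Y117.556
M3 S942
G01 X51.924 Y17.652 F697
G01 X32.580 Y6.166 F697
G01 X173.942 Y141.873 F697
G01 X34.209 Y81.167 F697
G01 X66.185 Y131.978 F697
G01 X47.736 Y117.556 F697
M5
G0 X14.462 Y26.650
M3 S942
G01 X46.341 Y56.174 F697
G01 X85.403 Y78.670 F697
G01 X131.649 Y94.138 F697
G01 X185.079 Y102.577 F697
M5
G0 X0.000 Y0.000

Since the viewBox matches the mm dimensions, user units are millimetres directly. The only transform is the Y-flip y_m = 147.255 − y_svg.

Shape 1 is a open polyline drawn with `<polyline>`. Its stroke #ff8800 means score at S483, F1519. After flipping Y the toolpath is (153.927,23.101) → (212.847,58.967) → (100.133,138.065).

Shape 2 is a circle drawn with `<circle>`. Its stroke #ff8800 means score at S483, F1519. After flipping Y the toolpath is (31.191,61.897) → (29.467,66.060) → (25.304,67.784) → (21.141,66.060) → (19.417,61.897) → (21.141,57.734) → (25.304,56.010) → (29.467,57.734) → (31.191,61.897), returning to the start.

Shape 3 is a closed polygon drawn with `<polygon>`. Its stroke #ff00ff means cut at S942, F697. After flipping Y the toolpath is (47.736,117.556) → (51.924,17.652) → (32.580,6.166) → (173.942,141.873) → (34.209,81.167) → (66.185,131.978) → (47.736,117.556), returning to the start.

Shape 4 is a quadratic bezier drawn with `<path>`. Its stroke #ff00ff means cut at S942, F697. After flipping Y the toolpath is (14.462,26.650) → (46.341,56.174) → (85.403,78.670) → (131.649,94.138) → (185.079,102.577).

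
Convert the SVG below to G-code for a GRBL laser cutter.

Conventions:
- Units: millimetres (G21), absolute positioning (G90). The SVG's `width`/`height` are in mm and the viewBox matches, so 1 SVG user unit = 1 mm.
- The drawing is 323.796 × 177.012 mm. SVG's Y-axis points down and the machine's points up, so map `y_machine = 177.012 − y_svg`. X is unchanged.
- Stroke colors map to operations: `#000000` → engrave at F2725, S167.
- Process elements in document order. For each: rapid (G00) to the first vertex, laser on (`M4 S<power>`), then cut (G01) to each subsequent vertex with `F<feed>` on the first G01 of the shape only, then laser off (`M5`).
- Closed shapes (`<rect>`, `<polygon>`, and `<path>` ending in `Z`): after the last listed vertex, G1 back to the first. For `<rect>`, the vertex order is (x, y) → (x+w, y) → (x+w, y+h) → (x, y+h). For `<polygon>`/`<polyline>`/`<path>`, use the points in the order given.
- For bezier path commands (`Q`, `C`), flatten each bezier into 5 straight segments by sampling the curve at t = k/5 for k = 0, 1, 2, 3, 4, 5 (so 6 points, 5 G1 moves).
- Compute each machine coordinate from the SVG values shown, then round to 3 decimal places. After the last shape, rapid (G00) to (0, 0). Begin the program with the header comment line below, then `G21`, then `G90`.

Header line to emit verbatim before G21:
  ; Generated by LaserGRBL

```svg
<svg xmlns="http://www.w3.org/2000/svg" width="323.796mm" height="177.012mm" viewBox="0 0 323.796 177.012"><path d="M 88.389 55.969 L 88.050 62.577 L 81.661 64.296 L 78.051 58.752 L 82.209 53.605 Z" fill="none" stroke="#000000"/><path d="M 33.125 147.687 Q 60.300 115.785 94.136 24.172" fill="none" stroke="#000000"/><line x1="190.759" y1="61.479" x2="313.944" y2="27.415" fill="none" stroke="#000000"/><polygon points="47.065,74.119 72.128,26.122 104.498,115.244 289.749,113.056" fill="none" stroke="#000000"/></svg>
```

; Generated by LaserGRBL
G21
G90
G00 X88.389 Y121.043
M4 S167
G01 X88.050 Y114.435 F2725
G01 X81.661 Y112.716
G01 X78.051 Y118.260
G01 X82.209 Y123.407
G01 X88.389 Y121.043
M5
G00 X33.125 Y29.325
M4 S167
G01 X44.261 Y44.474 F2725
G01 X55.931 Y64.400
G01 X68.133 Y89.103
G01 X80.868 Y118.583
G01 X94.136 Y152.840
M5
G00 X190.759 Y115.533
M4 S167
G01 X313.944 Y149.597 F2725
M5
G00 X47.065 Y102.893
M4 S167
G01 X72.128 Y150.890 F2725
G01 X104.498 Y61.768
G01 X289.749 Y63.956
G01 X47.065 Y102.893
M5
G00 X0.000 Y0.000

1 u = 1 mm; y_m = 177.012 − y.

[1] `<path>` regular polygon, #000000→engrave S167 F2725: (88.389,121.043) → (88.050,114.435) → (81.661,112.716) → (78.051,118.260) → (82.209,123.407) → (88.389,121.043) (closed)

[2] `<path>` quadratic bezier, #000000→engrave S167 F2725: (33.125,29.325) → (44.261,44.474) → (55.931,64.400) → (68.133,89.103) → (80.868,118.583) → (94.136,152.840)

[3] `<line>` line segment, #000000→engrave S167 F2725: (190.759,115.533) → (313.944,149.597)

[4] `<polygon>` closed polygon, #000000→engrave S167 F2725: (47.065,102.893) → (72.128,150.890) → (104.498,61.768) → (289.749,63.956) → (47.065,102.893) (closed)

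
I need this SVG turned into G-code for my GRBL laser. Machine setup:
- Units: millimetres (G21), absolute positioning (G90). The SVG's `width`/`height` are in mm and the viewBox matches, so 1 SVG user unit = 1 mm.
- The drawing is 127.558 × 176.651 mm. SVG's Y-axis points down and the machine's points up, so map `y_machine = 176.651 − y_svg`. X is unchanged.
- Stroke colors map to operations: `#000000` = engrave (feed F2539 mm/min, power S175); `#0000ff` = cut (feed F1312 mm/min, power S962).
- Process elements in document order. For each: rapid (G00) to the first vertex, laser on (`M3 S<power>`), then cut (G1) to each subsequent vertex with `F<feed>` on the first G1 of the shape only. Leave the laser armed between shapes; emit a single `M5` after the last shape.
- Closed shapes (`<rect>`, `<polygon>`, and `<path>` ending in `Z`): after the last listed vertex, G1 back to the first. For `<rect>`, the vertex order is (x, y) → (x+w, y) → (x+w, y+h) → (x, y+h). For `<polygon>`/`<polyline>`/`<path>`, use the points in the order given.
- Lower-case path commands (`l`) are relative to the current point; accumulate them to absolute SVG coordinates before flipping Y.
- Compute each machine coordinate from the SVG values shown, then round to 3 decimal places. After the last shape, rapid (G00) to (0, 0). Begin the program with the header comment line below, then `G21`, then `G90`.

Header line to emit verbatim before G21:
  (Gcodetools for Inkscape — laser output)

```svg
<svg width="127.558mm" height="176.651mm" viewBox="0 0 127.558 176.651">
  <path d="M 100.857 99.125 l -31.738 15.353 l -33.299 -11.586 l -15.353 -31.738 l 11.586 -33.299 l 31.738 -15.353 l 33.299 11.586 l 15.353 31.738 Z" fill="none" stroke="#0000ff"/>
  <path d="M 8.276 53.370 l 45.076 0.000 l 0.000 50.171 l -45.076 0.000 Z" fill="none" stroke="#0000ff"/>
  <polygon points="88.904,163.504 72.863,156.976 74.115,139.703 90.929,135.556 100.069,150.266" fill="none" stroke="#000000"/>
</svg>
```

Since the viewBox matches the mm dimensions, user units are millimetres directly. The only transform is the Y-flip y_m = 176.651 − y_svg.

Shape 1 is a regular polygon drawn with `<path>`. Its stroke #0000ff means cut at S962, F1312. After flipping Y the toolpath is (100.857,77.526) → (69.119,62.173) → (35.820,73.759) → (20.467,105.497) → (32.053,138.796) → (63.791,154.149) → (97.090,142.563) → (112.443,110.825) → (100.857,77.526), returning to the start.

Shape 2 is a rectangle drawn with `<path>`. Its stroke #0000ff means cut at S962, F1312. After flipping Y the toolpath is (8.276,123.281) → (53.352,123.281) → (53.352,73.110) → (8.276,73.110) → (8.276,123.281), returning to the start.

Shape 3 is a regular polygon drawn with `<polygon>`. Its stroke #000000 means engrave at S175, F2539. After flipping Y the toolpath is (88.904,13.147) → (72.863,19.675) → (74.115,36.948) → (90.929,41.095) → (100.069,26.385) → (88.904,13.147), returning to the start.

(Gcodetools for Inkscape — laser output)
G21
G90
G00 X100.857 Y77.526
M3 S962
G1 X69.119 Y62.173 F1312
G1 X35.820 Y73.759
G1 X20.467 Y105.497
G1 X32.053 Y138.796
G1 X63.791 Y154.149
G1 X97.090 Y142.563
G1 X112.443 Y110.825
G1 X100.857 Y77.526
G00 X8.276 Y123.281
M3 S962
G1 X53.352 Y123.281 F1312
G1 X53.352 Y73.110
G1 X8.276 Y73.110
G1 X8.276 Y123.281
G00 X88.904 Y13.147
M3 S175
G1 X72.863 Y19.675 F2539
G1 X74.115 Y36.948
G1 X90.929 Y41.095
G1 X100.069 Y26.385
G1 X88.904 Y13.147
M5
G00 X0.000 Y0.000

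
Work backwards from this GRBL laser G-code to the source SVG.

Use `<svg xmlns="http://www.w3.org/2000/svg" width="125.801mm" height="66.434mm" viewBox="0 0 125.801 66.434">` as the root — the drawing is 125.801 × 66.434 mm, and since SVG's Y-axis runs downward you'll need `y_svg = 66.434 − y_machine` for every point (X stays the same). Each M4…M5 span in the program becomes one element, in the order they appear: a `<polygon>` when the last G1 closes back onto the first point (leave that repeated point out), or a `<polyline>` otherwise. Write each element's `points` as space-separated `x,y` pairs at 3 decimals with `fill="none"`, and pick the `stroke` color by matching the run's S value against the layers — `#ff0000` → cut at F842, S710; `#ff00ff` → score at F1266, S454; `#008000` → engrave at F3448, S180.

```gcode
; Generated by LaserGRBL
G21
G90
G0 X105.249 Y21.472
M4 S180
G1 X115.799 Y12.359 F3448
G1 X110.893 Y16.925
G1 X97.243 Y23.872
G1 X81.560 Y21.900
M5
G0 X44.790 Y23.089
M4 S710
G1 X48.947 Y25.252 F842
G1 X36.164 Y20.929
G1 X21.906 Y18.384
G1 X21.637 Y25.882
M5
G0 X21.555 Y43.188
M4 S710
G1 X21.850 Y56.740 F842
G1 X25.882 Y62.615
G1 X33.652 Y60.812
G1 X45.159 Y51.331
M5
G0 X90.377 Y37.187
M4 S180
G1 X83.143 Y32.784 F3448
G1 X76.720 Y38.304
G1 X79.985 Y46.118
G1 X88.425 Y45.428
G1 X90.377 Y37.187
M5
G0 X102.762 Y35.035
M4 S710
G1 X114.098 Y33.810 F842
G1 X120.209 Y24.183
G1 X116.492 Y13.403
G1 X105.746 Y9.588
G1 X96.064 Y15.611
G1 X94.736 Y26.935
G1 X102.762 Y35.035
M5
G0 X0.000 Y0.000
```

<svg xmlns="http://www.w3.org/2000/svg" width="125.801mm" height="66.434mm" viewBox="0 0 125.801 66.434">
  <polyline points="105.249,44.962 115.799,54.075 110.893,49.509 97.243,42.562 81.560,44.534" fill="none" stroke="#008000"/>
  <polyline points="44.790,43.345 48.947,41.182 36.164,45.505 21.906,48.050 21.637,40.552" fill="none" stroke="#ff0000"/>
  <polyline points="21.555,23.246 21.850,9.694 25.882,3.819 33.652,5.622 45.159,15.103" fill="none" stroke="#ff0000"/>
  <polygon points="90.377,29.247 83.143,33.650 76.720,28.130 79.985,20.316 88.425,21.006" fill="none" stroke="#008000"/>
  <polygon points="102.762,31.399 114.098,32.624 120.209,42.251 116.492,53.031 105.746,56.846 96.064,50.823 94.736,39.499" fill="none" stroke="#ff0000"/>
</svg>

Each laser-on run becomes one SVG element. Flip Y back into SVG space with y_svg = 66.434 − y_machine.

Run 1: the run's S180 means `#008000` (engrave). The run is open, so emit a `<polyline>` with points (Y-flipped): 105.249,44.962 115.799,54.075 110.893,49.509 97.243,42.562 81.560,44.534.

Run 2: S710 ⇒ cut layer `#ff0000`. The run is open, so emit a `<polyline>` with points (Y-flipped): 44.790,43.345 48.947,41.182 36.164,45.505 21.906,48.050 21.637,40.552.

Run 3: S710 ⇒ cut layer `#ff0000`. The run is open, so emit a `<polyline>` with points (Y-flipped): 21.555,23.246 21.850,9.694 25.882,3.819 33.652,5.622 45.159,15.103.

Run 4: power S180 maps to stroke `#008000` (engrave). The run returns to its start, so emit a `<polygon>` with points (Y-flipped): 90.377,29.247 83.143,33.650 76.720,28.130 79.985,20.316 88.425,21.006.

Run 5: the run's S710 means `#ff0000` (cut). The run returns to its start, so emit a `<polygon>` with points (Y-flipped): 102.762,31.399 114.098,32.624 120.209,42.251 116.492,53.031 105.746,56.846 96.064,50.823 94.736,39.499.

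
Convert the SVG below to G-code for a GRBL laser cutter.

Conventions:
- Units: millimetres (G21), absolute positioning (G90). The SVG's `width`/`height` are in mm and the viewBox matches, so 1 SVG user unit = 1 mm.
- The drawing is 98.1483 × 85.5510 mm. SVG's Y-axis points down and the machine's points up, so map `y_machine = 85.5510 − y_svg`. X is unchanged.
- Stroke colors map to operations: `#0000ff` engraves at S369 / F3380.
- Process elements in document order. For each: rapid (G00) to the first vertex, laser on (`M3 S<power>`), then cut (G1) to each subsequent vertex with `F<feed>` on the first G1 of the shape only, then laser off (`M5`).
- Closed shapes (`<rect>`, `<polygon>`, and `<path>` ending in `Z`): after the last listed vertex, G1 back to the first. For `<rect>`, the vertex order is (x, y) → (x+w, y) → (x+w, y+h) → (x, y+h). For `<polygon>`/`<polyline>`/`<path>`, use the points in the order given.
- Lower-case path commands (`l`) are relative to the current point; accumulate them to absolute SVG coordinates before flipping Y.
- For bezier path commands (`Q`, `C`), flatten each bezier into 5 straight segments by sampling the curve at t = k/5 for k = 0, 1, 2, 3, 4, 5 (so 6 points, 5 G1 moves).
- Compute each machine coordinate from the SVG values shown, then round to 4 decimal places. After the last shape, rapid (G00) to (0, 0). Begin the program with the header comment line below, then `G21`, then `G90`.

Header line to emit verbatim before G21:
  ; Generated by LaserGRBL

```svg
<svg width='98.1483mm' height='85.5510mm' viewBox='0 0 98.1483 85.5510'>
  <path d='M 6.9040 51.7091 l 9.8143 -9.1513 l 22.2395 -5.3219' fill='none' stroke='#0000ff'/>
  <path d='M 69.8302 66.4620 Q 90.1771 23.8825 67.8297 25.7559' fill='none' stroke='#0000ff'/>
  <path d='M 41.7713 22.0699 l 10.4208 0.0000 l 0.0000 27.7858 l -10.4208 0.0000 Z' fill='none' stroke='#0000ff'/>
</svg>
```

viewBox `0 0 98.1483 85.5510` with mm width/height → 1 unit = 1 mm. Flip: y_m = 85.5510 − y_svg.

**Shape 1** — `<path>` open polyline, stroke `#0000ff` → engrave (S369, F3380). Machine vertices: (6.9040,33.8419) → (16.7183,42.9932) → (38.9578,48.3151). Open path.

**Shape 2** — `<path>` quadratic bezier, stroke `#0000ff` → engrave (S369, F3380). Control points (SVG): P0=(69.8302,66.4620), P1=(90.1771,23.8825), P2=(67.8297,25.7559); sampled at t=k/5. Machine vertices: (69.8302,19.0890) → (76.2612,34.3427) → (79.2766,46.0401) → (78.8765,54.1814) → (75.0609,58.7663) → (67.8297,59.7951). Open path.

**Shape 3** — `<path>` rectangle, stroke `#0000ff` → engrave (S369, F3380). Machine vertices: (41.7713,63.4811) → (52.1921,63.4811) → (52.1921,35.6953) → (41.7713,35.6953) → (41.7713,63.4811). Closed: final G1 returns to the first vertex.

; Generated by LaserGRBL
G21
G90
G00 X6.9040 Y33.8419
M3 S369
G1 X16.7183 Y42.9932 F3380
G1 X38.9578 Y48.3151
M5
G00 X69.8302 Y19.0890
M3 S369
G1 X76.2612 Y34.3427 F3380
G1 X79.2766 Y46.0401
G1 X78.8765 Y54.1814
G1 X75.0609 Y58.7663
G1 X67.8297 Y59.7951
M5
G00 X41.7713 Y63.4811
M3 S369
G1 X52.1921 Y63.4811 F3380
G1 X52.1921 Y35.6953
G1 X41.7713 Y35.6953
G1 X41.7713 Y63.4811
M5
G00 X0.0000 Y0.0000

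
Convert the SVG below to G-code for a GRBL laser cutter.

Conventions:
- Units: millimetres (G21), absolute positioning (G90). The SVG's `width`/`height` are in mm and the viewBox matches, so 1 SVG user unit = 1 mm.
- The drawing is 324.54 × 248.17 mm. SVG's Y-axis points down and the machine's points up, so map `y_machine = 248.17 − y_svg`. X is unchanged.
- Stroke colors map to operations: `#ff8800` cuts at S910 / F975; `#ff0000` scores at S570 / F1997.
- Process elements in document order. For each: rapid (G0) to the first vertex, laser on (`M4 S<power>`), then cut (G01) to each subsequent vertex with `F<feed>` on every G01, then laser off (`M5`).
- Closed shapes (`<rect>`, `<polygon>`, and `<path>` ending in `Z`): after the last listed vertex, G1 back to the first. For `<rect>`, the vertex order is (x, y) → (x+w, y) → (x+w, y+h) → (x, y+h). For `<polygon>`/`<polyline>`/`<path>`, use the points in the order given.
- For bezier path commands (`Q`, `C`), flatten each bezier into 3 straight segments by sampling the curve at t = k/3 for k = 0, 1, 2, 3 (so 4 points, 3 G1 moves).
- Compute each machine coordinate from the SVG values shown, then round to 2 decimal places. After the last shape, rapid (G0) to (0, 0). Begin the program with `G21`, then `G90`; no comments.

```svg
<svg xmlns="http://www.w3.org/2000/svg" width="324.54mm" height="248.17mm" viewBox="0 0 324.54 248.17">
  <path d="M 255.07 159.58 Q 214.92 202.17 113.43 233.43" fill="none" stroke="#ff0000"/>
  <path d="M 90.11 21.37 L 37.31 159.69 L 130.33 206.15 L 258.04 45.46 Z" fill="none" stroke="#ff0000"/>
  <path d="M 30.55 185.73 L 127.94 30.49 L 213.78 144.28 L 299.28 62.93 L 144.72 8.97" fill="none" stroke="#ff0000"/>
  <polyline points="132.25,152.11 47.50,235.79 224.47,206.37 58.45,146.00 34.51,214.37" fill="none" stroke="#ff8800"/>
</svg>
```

G21
G90
G0 X255.07 Y88.59
M4 S570
G01 X221.49 Y61.46 F1997
G01 X174.27 Y36.84 F1997
G01 X113.43 Y14.74 F1997
M5
G0 X90.11 Y226.80
M4 S570
G01 X37.31 Y88.48 F1997
G01 X130.33 Y42.02 F1997
G01 X258.04 Y202.71 F1997
G01 X90.11 Y226.80 F1997
M5
G0 X30.55 Y62.44
M4 S570
G01 X127.94 Y217.68 F1997
G01 X213.78 Y103.89 F1997
G01 X299.28 Y185.24 F1997
G01 X144.72 Y239.20 F1997
M5
G0 X132.25 Y96.06
M4 S910
G01 X47.50 Y12.38 F975
G01 X224.47 Y41.80 F975
G01 X58.45 Y102.17 F975
G01 X34.51 Y33.80 F975
M5
G0 X0.00 Y0.00

viewBox `0 0 324.54 248.17` with mm width/height → 1 unit = 1 mm. Flip: y_m = 248.17 − y_svg.

**Shape 1** — `<path>` quadratic bezier, stroke `#ff0000` → score (S570, F1997). Control points (SVG): P0=(255.07,159.58), P1=(214.92,202.17), P2=(113.43,233.43); sampled at t=k/3. Machine vertices: (255.07,88.59) → (221.49,61.46) → (174.27,36.84) → (113.43,14.74). Open path.

**Shape 2** — `<path>` closed polygon, stroke `#ff0000` → score (S570, F1997). Machine vertices: (90.11,226.80) → (37.31,88.48) → (130.33,42.02) → (258.04,202.71) → (90.11,226.80). Closed: final G1 returns to the first vertex.

**Shape 3** — `<path>` open polyline, stroke `#ff0000` → score (S570, F1997). Machine vertices: (30.55,62.44) → (127.94,217.68) → (213.78,103.89) → (299.28,185.24) → (144.72,239.20). Open path.

**Shape 4** — `<polyline>` open polyline, stroke `#ff8800` → cut (S910, F975). Machine vertices: (132.25,96.06) → (47.50,12.38) → (224.47,41.80) → (58.45,102.17) → (34.51,33.80). Open path.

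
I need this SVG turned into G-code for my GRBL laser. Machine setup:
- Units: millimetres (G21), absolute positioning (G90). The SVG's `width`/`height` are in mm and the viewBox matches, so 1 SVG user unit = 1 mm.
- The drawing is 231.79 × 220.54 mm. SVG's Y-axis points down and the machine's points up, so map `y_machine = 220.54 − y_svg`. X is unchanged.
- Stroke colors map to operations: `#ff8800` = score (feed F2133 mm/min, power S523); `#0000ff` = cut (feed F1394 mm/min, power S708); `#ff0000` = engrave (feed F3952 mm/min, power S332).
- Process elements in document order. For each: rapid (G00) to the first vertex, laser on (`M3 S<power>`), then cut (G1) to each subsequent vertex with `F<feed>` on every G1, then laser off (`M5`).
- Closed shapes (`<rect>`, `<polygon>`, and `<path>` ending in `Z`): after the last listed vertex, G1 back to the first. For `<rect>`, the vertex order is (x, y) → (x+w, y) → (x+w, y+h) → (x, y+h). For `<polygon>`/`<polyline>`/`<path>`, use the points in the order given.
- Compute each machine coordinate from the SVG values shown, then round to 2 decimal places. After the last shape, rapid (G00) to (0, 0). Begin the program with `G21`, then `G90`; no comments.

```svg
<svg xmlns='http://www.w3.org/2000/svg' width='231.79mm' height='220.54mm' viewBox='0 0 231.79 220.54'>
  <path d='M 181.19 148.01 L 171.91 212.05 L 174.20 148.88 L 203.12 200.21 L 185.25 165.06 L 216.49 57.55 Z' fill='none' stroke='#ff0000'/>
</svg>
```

G21
G90
G00 X181.19 Y72.53
M3 S332
G1 X171.91 Y8.49 F3952
G1 X174.20 Y71.66 F3952
G1 X203.12 Y20.33 F3952
G1 X185.25 Y55.48 F3952
G1 X216.49 Y162.99 F3952
G1 X181.19 Y72.53 F3952
M5
G00 X0.00 Y0.00

Since the viewBox matches the mm dimensions, user units are millimetres directly. The only transform is the Y-flip y_m = 220.54 − y_svg.

Shape 1 is a closed polygon drawn with `<path>`. Its stroke #ff0000 means engrave at S332, F3952. After flipping Y the toolpath is (181.19,72.53) → (171.91,8.49) → (174.20,71.66) → (203.12,20.33) → (185.25,55.48) → (216.49,162.99) → (181.19,72.53), returning to the start.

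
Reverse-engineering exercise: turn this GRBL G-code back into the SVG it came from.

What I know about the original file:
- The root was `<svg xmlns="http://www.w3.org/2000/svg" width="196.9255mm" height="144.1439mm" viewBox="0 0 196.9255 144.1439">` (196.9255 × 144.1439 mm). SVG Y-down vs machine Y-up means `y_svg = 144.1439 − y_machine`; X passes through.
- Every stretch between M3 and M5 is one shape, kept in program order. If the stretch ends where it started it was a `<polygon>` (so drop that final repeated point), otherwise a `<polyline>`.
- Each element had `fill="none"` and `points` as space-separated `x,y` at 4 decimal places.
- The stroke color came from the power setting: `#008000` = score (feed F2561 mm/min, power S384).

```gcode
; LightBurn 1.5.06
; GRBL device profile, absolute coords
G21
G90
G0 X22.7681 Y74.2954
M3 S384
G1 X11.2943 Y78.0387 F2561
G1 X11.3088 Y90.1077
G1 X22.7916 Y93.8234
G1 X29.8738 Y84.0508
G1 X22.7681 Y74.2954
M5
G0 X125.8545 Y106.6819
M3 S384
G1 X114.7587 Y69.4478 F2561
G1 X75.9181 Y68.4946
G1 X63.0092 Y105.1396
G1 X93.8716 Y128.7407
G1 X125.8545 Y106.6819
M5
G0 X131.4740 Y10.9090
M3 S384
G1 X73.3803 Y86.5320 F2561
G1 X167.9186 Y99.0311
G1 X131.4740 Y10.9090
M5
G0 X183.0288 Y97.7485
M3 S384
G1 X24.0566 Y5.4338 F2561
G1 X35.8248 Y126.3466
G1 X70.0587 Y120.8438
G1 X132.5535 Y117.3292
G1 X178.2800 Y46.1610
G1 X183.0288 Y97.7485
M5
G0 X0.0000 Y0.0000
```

<svg xmlns="http://www.w3.org/2000/svg" width="196.9255mm" height="144.1439mm" viewBox="0 0 196.9255 144.1439">
  <polygon points="22.7681,69.8485 11.2943,66.1052 11.3088,54.0362 22.7916,50.3205 29.8738,60.0931" fill="none" stroke="#008000"/>
  <polygon points="125.8545,37.4620 114.7587,74.6961 75.9181,75.6493 63.0092,39.0043 93.8716,15.4032" fill="none" stroke="#008000"/>
  <polygon points="131.4740,133.2349 73.3803,57.6119 167.9186,45.1128" fill="none" stroke="#008000"/>
  <polygon points="183.0288,46.3954 24.0566,138.7101 35.8248,17.7973 70.0587,23.3001 132.5535,26.8147 178.2800,97.9829" fill="none" stroke="#008000"/>
</svg>

Machine Y-up, SVG Y-down with viewBox height 144.1439, so y_svg = 144.1439 − y_machine; X carries over. Every run uses S384, so all elements get stroke `#008000` (score).

Run 1: The run returns to its start, so emit a `<polygon>` with points (Y-flipped): 22.7681,69.8485 11.2943,66.1052 11.3088,54.0362 22.7916,50.3205 29.8738,60.0931.

Run 2: The run returns to its start, so emit a `<polygon>` with points (Y-flipped): 125.8545,37.4620 114.7587,74.6961 75.9181,75.6493 63.0092,39.0043 93.8716,15.4032.

Run 3: The run returns to its start, so emit a `<polygon>` with points (Y-flipped): 131.4740,133.2349 73.3803,57.6119 167.9186,45.1128.

Run 4: The run returns to its start, so emit a `<polygon>` with points (Y-flipped): 183.0288,46.3954 24.0566,138.7101 35.8248,17.7973 70.0587,23.3001 132.5535,26.8147 178.2800,97.9829.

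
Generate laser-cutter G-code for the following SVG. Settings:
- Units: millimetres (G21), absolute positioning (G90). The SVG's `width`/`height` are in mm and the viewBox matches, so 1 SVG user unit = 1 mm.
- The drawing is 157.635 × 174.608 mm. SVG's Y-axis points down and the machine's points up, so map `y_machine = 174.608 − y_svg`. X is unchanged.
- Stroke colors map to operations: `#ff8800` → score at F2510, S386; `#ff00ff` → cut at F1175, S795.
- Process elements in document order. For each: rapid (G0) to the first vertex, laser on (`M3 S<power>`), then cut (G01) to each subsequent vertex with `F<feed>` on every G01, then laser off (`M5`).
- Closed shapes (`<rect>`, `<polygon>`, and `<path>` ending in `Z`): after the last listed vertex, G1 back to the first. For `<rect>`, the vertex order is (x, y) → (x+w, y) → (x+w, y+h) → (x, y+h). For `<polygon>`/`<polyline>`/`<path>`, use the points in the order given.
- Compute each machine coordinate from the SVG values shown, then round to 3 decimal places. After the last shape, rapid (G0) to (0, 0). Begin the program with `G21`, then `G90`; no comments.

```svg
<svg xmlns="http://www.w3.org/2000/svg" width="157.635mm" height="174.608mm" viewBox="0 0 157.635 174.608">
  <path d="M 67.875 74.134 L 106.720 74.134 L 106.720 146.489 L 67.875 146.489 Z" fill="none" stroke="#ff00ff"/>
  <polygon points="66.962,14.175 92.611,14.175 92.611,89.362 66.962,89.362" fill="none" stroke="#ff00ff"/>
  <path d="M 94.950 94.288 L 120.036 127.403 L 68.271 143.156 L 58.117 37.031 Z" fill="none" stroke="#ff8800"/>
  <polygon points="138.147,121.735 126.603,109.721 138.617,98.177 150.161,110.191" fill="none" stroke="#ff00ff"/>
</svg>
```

1 u = 1 mm; y_m = 174.608 − y.

[1] `<path>` rectangle, #ff00ff→cut S795 F1175: (67.875,100.474) → (106.720,100.474) → (106.720,28.119) → (67.875,28.119) → (67.875,100.474) (closed)

[2] `<polygon>` rectangle, #ff00ff→cut S795 F1175: (66.962,160.433) → (92.611,160.433) → (92.611,85.246) → (66.962,85.246) → (66.962,160.433) (closed)

[3] `<path>` closed polygon, #ff8800→score S386 F2510: (94.950,80.320) → (120.036,47.205) → (68.271,31.452) → (58.117,137.577) → (94.950,80.320) (closed)

[4] `<polygon>` regular polygon, #ff00ff→cut S795 F1175: (138.147,52.873) → (126.603,64.887) → (138.617,76.431) → (150.161,64.417) → (138.147,52.873) (closed)

G21
G90
G0 X67.875 Y100.474
M3 S795
G01 X106.720 Y100.474 F1175
G01 X106.720 Y28.119 F1175
G01 X67.875 Y28.119 F1175
G01 X67.875 Y100.474 F1175
M5
G0 X66.962 Y160.433
M3 S795
G01 X92.611 Y160.433 F1175
G01 X92.611 Y85.246 F1175
G01 X66.962 Y85.246 F1175
G01 X66.962 Y160.433 F1175
M5
G0 X94.950 Y80.320
M3 S386
G01 X120.036 Y47.205 F2510
G01 X68.271 Y31.452 F2510
G01 X58.117 Y137.577 F2510
G01 X94.950 Y80.320 F2510
M5
G0 X138.147 Y52.873
M3 S795
G01 X126.603 Y64.887 F1175
G01 X138.617 Y76.431 F1175
G01 X150.161 Y64.417 F1175
G01 X138.147 Y52.873 F1175
M5
G0 X0.000 Y0.000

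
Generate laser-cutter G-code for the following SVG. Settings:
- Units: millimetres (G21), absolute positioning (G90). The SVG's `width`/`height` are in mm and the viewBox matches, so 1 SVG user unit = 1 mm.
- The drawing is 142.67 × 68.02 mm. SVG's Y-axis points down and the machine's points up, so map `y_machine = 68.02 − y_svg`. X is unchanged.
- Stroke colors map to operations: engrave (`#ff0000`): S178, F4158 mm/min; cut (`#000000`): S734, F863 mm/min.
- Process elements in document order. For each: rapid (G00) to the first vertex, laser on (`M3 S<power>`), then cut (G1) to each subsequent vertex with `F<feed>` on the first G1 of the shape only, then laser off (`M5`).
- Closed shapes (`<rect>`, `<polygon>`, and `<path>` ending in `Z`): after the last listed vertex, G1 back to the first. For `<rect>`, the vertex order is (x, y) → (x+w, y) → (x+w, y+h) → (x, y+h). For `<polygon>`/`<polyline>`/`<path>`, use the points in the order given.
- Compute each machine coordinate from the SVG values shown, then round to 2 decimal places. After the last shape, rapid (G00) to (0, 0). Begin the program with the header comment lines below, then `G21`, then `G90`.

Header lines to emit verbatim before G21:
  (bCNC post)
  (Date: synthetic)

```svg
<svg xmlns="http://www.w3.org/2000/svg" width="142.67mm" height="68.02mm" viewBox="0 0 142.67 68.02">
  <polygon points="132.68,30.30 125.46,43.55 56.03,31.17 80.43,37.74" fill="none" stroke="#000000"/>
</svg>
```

1 u = 1 mm; y_m = 68.02 − y.

[1] `<polygon>` closed polygon, #000000→cut S734 F863: (132.68,37.72) → (125.46,24.47) → (56.03,36.85) → (80.43,30.28) → (132.68,37.72) (closed)

(bCNC post)
(Date: synthetic)
G21
G90
G00 X132.68 Y37.72
M3 S734
G1 X125.46 Y24.47 F863
G1 X56.03 Y36.85
G1 X80.43 Y30.28
G1 X132.68 Y37.72
M5
G00 X0.00 Y0.00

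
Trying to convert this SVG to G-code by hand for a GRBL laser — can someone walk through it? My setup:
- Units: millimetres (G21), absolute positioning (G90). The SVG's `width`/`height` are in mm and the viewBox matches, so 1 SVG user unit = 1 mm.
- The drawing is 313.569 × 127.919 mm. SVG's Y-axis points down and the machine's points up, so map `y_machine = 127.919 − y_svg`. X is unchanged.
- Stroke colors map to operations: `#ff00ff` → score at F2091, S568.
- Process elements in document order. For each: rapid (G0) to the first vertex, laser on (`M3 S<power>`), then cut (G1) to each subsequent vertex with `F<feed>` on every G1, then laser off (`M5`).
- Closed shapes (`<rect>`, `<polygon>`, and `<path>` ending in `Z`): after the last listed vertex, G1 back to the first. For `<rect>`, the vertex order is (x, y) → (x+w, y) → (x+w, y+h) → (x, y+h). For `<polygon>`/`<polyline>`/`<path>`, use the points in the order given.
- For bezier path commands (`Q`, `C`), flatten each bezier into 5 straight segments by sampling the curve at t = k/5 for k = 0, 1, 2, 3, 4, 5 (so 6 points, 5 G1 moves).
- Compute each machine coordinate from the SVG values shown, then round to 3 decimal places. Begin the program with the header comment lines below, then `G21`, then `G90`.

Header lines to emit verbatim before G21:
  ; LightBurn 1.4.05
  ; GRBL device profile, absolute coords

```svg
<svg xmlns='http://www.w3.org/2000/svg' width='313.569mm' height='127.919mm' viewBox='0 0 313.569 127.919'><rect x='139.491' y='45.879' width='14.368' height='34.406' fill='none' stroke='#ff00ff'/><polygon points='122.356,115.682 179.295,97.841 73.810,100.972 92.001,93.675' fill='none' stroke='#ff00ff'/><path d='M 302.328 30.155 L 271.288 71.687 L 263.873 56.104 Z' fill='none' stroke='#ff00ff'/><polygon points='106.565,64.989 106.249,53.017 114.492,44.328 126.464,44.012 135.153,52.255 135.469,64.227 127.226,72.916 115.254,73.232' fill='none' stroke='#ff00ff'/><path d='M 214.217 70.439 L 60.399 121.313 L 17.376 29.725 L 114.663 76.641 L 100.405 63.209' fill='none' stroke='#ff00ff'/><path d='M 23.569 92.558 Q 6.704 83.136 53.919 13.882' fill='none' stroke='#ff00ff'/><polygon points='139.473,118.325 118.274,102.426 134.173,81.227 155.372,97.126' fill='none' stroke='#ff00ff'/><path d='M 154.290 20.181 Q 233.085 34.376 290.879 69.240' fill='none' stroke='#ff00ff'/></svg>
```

; LightBurn 1.4.05
; GRBL device profile, absolute coords
G21
G90
G0 X139.491 Y82.040
M3 S568
G1 X153.859 Y82.040 F2091
G1 X153.859 Y47.634 F2091
G1 X139.491 Y47.634 F2091
G1 X139.491 Y82.040 F2091
M5
G0 X122.356 Y12.237
M3 S568
G1 X179.295 Y30.078 F2091
G1 X73.810 Y26.947 F2091
G1 X92.001 Y34.244 F2091
G1 X122.356 Y12.237 F2091
M5
G0 X302.328 Y97.764
M3 S568
G1 X271.288 Y56.232 F2091
G1 X263.873 Y71.815 F2091
G1 X302.328 Y97.764 F2091
M5
G0 X106.565 Y62.930
M3 S568
G1 X106.249 Y74.902 F2091
G1 X114.492 Y83.591 F2091
G1 X126.464 Y83.907 F2091
G1 X135.153 Y75.664 F2091
G1 X135.469 Y63.692 F2091
G1 X127.226 Y55.003 F2091
G1 X115.254 Y54.687 F2091
G1 X106.565 Y62.930 F2091
M5
G0 X214.217 Y57.480
M3 S568
G1 X60.399 Y6.606 F2091
G1 X17.376 Y98.194 F2091
G1 X114.663 Y51.278 F2091
G1 X100.405 Y64.710 F2091
M5
G0 X23.569 Y35.361
M3 S568
G1 X19.386 Y41.523 F2091
G1 X20.330 Y52.472 F2091
G1 X26.400 Y68.207 F2091
G1 X37.596 Y88.729 F2091
G1 X53.919 Y114.037 F2091
M5
G0 X139.473 Y9.594
M3 S568
G1 X118.274 Y25.493 F2091
G1 X134.173 Y46.692 F2091
G1 X155.372 Y30.793 F2091
G1 X139.473 Y9.594 F2091
M5
G0 X154.290 Y107.738
M3 S568
G1 X184.968 Y101.233 F2091
G1 X213.966 Y93.075 F2091
G1 X241.284 Y83.263 F2091
G1 X266.921 Y71.798 F2091
G1 X290.879 Y58.679 F2091
M5

viewBox `0 0 313.569 127.919` with mm width/height → 1 unit = 1 mm. Flip: y_m = 127.919 − y_svg.

**Shape 1** — `<rect>` rectangle, stroke `#ff00ff` → score (S568, F2091). Machine vertices: (139.491,82.040) → (153.859,82.040) → (153.859,47.634) → (139.491,47.634) → (139.491,82.040). Closed: final G1 returns to the first vertex.

**Shape 2** — `<polygon>` closed polygon, stroke `#ff00ff` → score (S568, F2091). Machine vertices: (122.356,12.237) → (179.295,30.078) → (73.810,26.947) → (92.001,34.244) → (122.356,12.237). Closed: final G1 returns to the first vertex.

**Shape 3** — `<path>` closed polygon, stroke `#ff00ff` → score (S568, F2091). Machine vertices: (302.328,97.764) → (271.288,56.232) → (263.873,71.815) → (302.328,97.764). Closed: final G1 returns to the first vertex.

**Shape 4** — `<polygon>` regular polygon, stroke `#ff00ff` → score (S568, F2091). Machine vertices: (106.565,62.930) → (106.249,74.902) → (114.492,83.591) → (126.464,83.907) → (135.153,75.664) → (135.469,63.692) → (127.226,55.003) → (115.254,54.687) → (106.565,62.930). Closed: final G1 returns to the first vertex.

**Shape 5** — `<path>` open polyline, stroke `#ff00ff` → score (S568, F2091). Machine vertices: (214.217,57.480) → (60.399,6.606) → (17.376,98.194) → (114.663,51.278) → (100.405,64.710). Open path.

**Shape 6** — `<path>` quadratic bezier, stroke `#ff00ff` → score (S568, F2091). Control points (SVG): P0=(23.569,92.558), P1=(6.704,83.136), P2=(53.919,13.882); sampled at t=k/5. Machine vertices: (23.569,35.361) → (19.386,41.523) → (20.330,52.472) → (26.400,68.207) → (37.596,88.729) → (53.919,114.037). Open path.

**Shape 7** — `<polygon>` regular polygon, stroke `#ff00ff` → score (S568, F2091). Machine vertices: (139.473,9.594) → (118.274,25.493) → (134.173,46.692) → (155.372,30.793) → (139.473,9.594). Closed: final G1 returns to the first vertex.

**Shape 8** — `<path>` quadratic bezier, stroke `#ff00ff` → score (S568, F2091). Control points (SVG): P0=(154.290,20.181), P1=(233.085,34.376), P2=(290.879,69.240); sampled at t=k/5. Machine vertices: (154.290,107.738) → (184.968,101.233) → (213.966,93.075) → (241.284,83.263) → (266.921,71.798) → (290.879,58.679). Open path.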